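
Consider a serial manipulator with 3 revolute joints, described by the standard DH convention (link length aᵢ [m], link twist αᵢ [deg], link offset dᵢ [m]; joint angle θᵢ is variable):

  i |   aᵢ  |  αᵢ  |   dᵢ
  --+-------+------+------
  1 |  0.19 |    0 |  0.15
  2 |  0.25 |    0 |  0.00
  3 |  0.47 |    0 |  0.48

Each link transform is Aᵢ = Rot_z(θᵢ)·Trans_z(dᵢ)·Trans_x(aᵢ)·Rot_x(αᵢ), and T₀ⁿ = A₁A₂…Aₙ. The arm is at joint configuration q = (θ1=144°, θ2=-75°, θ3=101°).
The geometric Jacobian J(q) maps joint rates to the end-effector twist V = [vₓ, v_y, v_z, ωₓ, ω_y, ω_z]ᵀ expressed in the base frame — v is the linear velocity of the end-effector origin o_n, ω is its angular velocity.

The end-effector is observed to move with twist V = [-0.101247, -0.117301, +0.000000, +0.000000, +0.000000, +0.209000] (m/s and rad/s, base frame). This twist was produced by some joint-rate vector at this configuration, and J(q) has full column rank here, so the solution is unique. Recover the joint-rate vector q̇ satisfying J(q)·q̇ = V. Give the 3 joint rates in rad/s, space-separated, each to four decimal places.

o_n = [-0.5270, 0.4267, 0.6300]
J₁: ẑ×o_n = [-0.4267, -0.5270, 0.0000], ω = ẑ
J2: z=[0.0000, 0.0000, 1.0000] o=[-0.1537, 0.1117, 0.1500] → [-0.3150, -0.3733, 0.0000, 0.0000, 0.0000, 1.0000]
J3: z=[0.0000, 0.0000, 1.0000] o=[-0.0641, 0.3451, 0.1500] → [-0.0816, -0.4629, 0.0000, 0.0000, 0.0000, 1.0000]
q̇ = J⁺·V = [0.2690, -0.0370, -0.0230]

0.2690 -0.0370 -0.0230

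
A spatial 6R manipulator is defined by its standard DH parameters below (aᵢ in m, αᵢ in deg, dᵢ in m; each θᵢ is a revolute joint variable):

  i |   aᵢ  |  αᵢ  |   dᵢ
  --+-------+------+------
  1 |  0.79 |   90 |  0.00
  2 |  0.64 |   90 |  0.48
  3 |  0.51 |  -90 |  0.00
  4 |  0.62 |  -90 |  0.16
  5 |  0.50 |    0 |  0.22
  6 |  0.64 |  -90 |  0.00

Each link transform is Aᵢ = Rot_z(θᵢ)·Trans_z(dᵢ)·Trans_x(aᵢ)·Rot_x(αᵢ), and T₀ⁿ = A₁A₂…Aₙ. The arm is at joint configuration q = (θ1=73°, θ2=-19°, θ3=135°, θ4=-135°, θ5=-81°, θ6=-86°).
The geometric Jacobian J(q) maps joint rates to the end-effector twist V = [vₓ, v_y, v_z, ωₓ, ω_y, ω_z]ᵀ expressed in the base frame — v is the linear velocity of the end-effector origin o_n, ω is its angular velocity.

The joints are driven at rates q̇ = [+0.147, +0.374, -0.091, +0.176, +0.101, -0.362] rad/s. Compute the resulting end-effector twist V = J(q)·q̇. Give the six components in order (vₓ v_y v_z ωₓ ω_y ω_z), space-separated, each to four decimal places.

0.2164 0.1102 -0.1719 0.1417 0.0565 0.4056

o_n = [0.4462, 0.2653, -0.0806]
J₁: ẑ×o_n = [-0.2653, 0.4462, 0.0000], ω = ẑ
J2: z=[0.9563, -0.2924, 0.0000] o=[0.2310, 0.7555, 0.0000] → [0.0236, 0.0771, -0.4058, 0.9563, -0.2924, 0.0000]
J3: z=[-0.0952, -0.3113, -0.9455] o=[0.8669, 1.1938, -0.2084] → [-0.9177, 0.4099, -0.0426, -0.0952, -0.3113, -0.9455]
J4: z=[-0.8717, -0.4326, 0.2302] o=[1.1121, 0.7623, -0.0910] → [0.1099, -0.1443, 0.1452, -0.8717, -0.4326, 0.2302]
J5: z=[0.2726, -0.8184, -0.5058] o=[0.7201, 0.9275, -0.5696] → [-0.7351, 0.0052, -0.4047, 0.2726, -0.8184, -0.5058]
J6: z=[0.2726, -0.8184, -0.5058] o=[0.3178, 0.5634, -0.6322] → [-0.6022, -0.2153, 0.0239, 0.2726, -0.8184, -0.5058]
V = J·q̇ = [0.2164, 0.1102, -0.1719, 0.1417, 0.0565, 0.4056]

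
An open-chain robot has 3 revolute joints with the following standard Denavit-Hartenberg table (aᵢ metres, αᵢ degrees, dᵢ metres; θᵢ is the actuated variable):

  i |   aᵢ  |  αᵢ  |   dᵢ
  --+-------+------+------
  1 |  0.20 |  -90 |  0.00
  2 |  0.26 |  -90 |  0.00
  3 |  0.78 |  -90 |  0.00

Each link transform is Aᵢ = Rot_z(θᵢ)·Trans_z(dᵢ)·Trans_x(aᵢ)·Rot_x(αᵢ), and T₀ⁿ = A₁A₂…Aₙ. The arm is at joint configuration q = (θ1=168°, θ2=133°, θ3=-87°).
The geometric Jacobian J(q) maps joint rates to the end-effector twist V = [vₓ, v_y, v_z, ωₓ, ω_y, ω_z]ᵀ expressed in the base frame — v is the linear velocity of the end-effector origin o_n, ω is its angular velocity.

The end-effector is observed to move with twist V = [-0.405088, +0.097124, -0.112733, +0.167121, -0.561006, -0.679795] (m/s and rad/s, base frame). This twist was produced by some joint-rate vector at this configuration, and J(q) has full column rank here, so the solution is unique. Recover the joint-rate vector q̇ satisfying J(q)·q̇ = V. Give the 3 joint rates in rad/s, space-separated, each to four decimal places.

o_n = [-0.1569, -0.7630, -0.2200]
J₁: ẑ×o_n = [0.7630, -0.1569, 0.0000], ω = ẑ
J2: z=[-0.2079, -0.9781, 0.0000] o=[-0.1956, 0.0416, 0.0000] → [0.2152, -0.0457, 0.2052, -0.2079, -0.9781, 0.0000]
J3: z=[0.7154, -0.1521, 0.6820] o=[-0.0222, 0.0047, -0.1902] → [0.5281, -0.0705, -0.5697, 0.7154, -0.1521, 0.6820]
q̇ = J⁺·V = [-0.9410, 0.5140, 0.3830]

-0.9410 0.5140 0.3830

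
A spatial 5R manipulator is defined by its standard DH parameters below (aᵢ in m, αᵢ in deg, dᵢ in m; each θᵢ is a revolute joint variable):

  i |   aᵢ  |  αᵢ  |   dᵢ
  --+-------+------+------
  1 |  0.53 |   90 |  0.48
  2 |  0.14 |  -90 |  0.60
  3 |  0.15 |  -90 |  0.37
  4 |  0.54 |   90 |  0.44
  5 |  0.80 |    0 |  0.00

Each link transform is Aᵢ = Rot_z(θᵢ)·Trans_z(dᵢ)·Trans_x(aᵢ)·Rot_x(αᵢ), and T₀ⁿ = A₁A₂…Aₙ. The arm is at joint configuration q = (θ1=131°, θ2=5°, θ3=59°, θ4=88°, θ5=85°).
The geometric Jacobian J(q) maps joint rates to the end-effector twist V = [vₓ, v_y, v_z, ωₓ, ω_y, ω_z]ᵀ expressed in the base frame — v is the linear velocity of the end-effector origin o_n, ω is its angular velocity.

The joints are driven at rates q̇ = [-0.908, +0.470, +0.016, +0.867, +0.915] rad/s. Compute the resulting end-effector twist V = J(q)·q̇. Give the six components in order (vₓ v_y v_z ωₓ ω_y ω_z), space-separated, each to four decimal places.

0.2202 0.0591 0.2971 -0.3932 -0.7066 -0.8840

o_n = [0.0436, -0.3305, 0.1690]
J₁: ẑ×o_n = [0.3305, 0.0436, -0.0000], ω = ẑ
J2: z=[0.7547, 0.6561, 0.0000] o=[-0.3477, 0.4000, 0.4800] → [-0.2040, 0.2347, -0.8080, 0.7547, 0.6561, 0.0000]
J3: z=[0.0572, -0.0658, 0.9962] o=[0.0136, 0.8989, 0.4922] → [1.2459, 0.0484, -0.0683, 0.0572, -0.0658, 0.9962]
J4: z=[0.1715, -0.9823, -0.0747] o=[-0.1128, 0.8483, 0.8675] → [0.5981, 0.1081, -0.0486, 0.1715, -0.9823, -0.0747]
J5: z=[-0.9809, -0.1773, 0.0796] o=[-0.0867, 0.4482, 0.2979] → [0.0849, -0.1160, 0.7870, -0.9809, -0.1773, 0.0796]
V = J·q̇ = [0.2202, 0.0591, 0.2971, -0.3932, -0.7066, -0.8840]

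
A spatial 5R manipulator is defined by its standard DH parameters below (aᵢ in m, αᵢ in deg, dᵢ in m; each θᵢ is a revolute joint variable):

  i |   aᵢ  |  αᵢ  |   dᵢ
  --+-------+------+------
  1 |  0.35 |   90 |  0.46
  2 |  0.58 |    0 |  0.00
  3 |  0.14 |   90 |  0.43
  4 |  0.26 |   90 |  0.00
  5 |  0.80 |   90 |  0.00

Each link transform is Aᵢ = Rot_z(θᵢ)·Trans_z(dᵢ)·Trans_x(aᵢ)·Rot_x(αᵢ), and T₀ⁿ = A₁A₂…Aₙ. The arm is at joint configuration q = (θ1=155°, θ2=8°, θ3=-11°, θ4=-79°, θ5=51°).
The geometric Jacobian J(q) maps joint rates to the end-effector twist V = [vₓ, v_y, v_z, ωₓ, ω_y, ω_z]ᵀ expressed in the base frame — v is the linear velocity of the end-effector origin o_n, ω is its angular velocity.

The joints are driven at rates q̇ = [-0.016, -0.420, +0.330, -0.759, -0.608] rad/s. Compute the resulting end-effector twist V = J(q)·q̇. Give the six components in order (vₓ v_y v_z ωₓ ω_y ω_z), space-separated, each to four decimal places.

o_n = [-1.2018, 0.2080, -0.0951]
J₁: ẑ×o_n = [-0.2080, -1.2018, 0.0000], ω = ẑ
J2: z=[0.4226, 0.9063, 0.0000] o=[-0.3172, 0.1479, 0.4600] → [-0.5031, 0.2346, 0.8271, 0.4226, 0.9063, 0.0000]
J3: z=[0.4226, 0.9063, 0.0000] o=[-0.8378, 0.3906, 0.5407] → [-0.5762, 0.2687, 0.2527, 0.4226, 0.9063, 0.0000]
J4: z=[0.0474, -0.0221, -0.9986] o=[-0.7827, 0.8394, 0.5334] → [-0.6167, 0.4483, -0.0392, 0.0474, -0.0221, -0.9986]
J5: z=[0.8078, -0.5872, 0.0514] o=[-0.9355, 0.6291, 0.5308] → [0.3892, 0.4919, -0.4966, 0.8078, -0.5872, 0.0514]
V = J·q̇ = [0.2559, -0.6300, 0.0677, -0.5652, 0.2922, 0.7107]

0.2559 -0.6300 0.0677 -0.5652 0.2922 0.7107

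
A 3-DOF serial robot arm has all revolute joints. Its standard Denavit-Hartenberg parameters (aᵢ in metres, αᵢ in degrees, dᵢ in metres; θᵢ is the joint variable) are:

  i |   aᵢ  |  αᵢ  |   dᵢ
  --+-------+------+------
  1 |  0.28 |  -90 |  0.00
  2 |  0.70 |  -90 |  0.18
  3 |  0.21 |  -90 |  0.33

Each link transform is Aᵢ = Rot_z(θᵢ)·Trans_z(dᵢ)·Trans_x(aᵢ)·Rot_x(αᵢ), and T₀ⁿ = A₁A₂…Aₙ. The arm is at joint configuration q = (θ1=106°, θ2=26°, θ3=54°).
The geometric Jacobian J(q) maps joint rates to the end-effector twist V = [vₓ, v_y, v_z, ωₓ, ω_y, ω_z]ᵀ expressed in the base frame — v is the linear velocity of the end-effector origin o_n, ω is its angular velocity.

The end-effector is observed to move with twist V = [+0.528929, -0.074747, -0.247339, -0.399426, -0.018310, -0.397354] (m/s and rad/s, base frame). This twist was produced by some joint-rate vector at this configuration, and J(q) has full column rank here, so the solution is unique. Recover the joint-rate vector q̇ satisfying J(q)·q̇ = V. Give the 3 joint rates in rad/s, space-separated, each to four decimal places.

o_n = [-0.2510, 0.8387, -0.6576]
J₁: ẑ×o_n = [-0.8387, -0.2510, 0.0000], ω = ẑ
J2: z=[-0.9613, -0.2756, 0.0000] o=[-0.0772, 0.2692, 0.0000] → [0.1813, -0.6321, -0.5954, -0.9613, -0.2756, 0.0000]
J3: z=[0.1208, -0.4214, -0.8988] o=[-0.4236, 0.8243, -0.3069] → [0.1607, -0.1128, 0.0745, 0.1208, -0.4214, -0.8988]
q̇ = J⁺·V = [-0.5870, 0.3890, -0.2110]

-0.5870 0.3890 -0.2110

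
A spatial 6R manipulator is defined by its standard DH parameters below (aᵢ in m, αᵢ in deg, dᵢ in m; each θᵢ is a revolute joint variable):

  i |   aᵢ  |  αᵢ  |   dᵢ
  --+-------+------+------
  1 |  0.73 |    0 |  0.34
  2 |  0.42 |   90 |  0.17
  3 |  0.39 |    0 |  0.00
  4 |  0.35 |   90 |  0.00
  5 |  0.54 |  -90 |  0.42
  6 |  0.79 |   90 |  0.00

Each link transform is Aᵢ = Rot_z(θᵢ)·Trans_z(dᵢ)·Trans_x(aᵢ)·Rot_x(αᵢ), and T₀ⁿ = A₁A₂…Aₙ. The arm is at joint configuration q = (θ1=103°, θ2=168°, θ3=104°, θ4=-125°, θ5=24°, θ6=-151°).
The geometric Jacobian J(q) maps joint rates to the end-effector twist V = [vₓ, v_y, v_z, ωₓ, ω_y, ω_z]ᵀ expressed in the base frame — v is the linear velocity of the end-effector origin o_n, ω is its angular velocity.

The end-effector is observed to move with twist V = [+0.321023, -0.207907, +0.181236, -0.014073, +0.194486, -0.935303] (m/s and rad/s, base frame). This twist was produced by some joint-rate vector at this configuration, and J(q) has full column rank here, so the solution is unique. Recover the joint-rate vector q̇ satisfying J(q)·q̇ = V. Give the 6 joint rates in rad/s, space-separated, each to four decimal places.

o_n = [-0.0987, 0.4765, 0.0627]
J₁: ẑ×o_n = [-0.4765, -0.0987, 0.0000], ω = ẑ
J2: z=[0.0000, 0.0000, 1.0000] o=[-0.1642, 0.7113, 0.3400] → [0.2348, 0.0655, -0.0000, 0.0000, 0.0000, 1.0000]
J3: z=[-0.9998, -0.0175, 0.0000] o=[-0.1569, 0.2914, 0.5100] → [0.0078, -0.4472, -0.1841, -0.9998, -0.0175, 0.0000]
J4: z=[-0.9998, -0.0175, 0.0000] o=[-0.1585, 0.3857, 0.8884] → [0.0144, -0.8255, -0.0898, -0.9998, -0.0175, 0.0000]
J5: z=[-0.0063, 0.3583, -0.9336] o=[-0.1528, 0.0590, 0.7630] → [0.1389, -0.0549, -0.0220, -0.0063, 0.3583, -0.9336]
J6: z=[-0.9200, 0.3637, 0.1458] o=[-0.3670, -0.2548, 0.1941] → [-0.1544, -0.0817, -0.7704, -0.9200, 0.3637, 0.1458]
q̇ = J⁺·V = [-0.2440, 0.1530, 0.0360, 0.2460, 0.8580, -0.2970]

-0.2440 0.1530 0.0360 0.2460 0.8580 -0.2970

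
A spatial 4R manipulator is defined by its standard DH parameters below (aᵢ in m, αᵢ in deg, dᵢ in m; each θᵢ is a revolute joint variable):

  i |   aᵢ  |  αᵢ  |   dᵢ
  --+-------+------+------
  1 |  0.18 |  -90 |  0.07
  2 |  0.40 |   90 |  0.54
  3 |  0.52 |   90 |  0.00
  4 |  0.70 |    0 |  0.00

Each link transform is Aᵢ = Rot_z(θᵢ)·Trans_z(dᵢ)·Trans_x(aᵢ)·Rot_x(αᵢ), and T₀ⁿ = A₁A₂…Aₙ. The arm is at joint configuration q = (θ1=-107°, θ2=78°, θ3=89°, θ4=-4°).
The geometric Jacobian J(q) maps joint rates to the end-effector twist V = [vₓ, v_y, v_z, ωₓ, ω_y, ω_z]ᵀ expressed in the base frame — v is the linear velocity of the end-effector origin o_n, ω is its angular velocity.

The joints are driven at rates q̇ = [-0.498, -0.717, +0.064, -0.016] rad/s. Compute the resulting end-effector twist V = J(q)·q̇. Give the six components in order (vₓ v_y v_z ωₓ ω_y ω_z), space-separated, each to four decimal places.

-0.4407 -1.0690 0.1025 -0.7027 0.1529 -0.4690

o_n = [1.6170, -0.7242, -0.3522]
J₁: ẑ×o_n = [0.7242, 1.6170, -0.0000], ω = ẑ
J2: z=[0.9563, -0.2924, 0.0000] o=[-0.0526, -0.1721, 0.0700] → [0.1234, 0.4038, -0.0398, 0.9563, -0.2924, 0.0000]
J3: z=[-0.2860, -0.9354, 0.2079] o=[0.4395, -0.4095, -0.3213] → [0.0944, 0.2360, 1.1915, -0.2860, -0.9354, 0.2079]
J4: z=[-0.0775, -0.1937, -0.9780] o=[0.9361, -0.5634, -0.3301] → [-0.1531, -0.6676, 0.1444, -0.0775, -0.1937, -0.9780]
V = J·q̇ = [-0.4407, -1.0690, 0.1025, -0.7027, 0.1529, -0.4690]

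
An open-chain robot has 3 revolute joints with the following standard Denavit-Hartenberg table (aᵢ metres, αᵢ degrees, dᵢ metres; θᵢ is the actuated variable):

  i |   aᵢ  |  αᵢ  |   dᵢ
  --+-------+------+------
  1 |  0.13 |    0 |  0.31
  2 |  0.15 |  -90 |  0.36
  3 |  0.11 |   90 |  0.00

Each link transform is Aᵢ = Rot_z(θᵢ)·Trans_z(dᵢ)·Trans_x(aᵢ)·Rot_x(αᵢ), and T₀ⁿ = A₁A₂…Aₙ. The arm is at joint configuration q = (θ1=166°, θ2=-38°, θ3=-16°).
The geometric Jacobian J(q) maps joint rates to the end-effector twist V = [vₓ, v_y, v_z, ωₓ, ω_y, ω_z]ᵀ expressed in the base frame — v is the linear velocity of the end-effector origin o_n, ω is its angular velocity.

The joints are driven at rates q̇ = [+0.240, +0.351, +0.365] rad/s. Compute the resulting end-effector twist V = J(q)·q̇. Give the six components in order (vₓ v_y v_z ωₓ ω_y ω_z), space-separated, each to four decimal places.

-0.1335 -0.1146 -0.0386 -0.2876 -0.2247 0.5910

o_n = [-0.2836, 0.2330, 0.7003]
J₁: ẑ×o_n = [-0.2330, -0.2836, 0.0000], ω = ẑ
J2: z=[0.0000, 0.0000, 1.0000] o=[-0.1261, 0.0314, 0.3100] → [-0.2015, -0.1574, 0.0000, 0.0000, 0.0000, 1.0000]
J3: z=[-0.7880, -0.6157, 0.0000] o=[-0.2185, 0.1497, 0.6700] → [-0.0187, 0.0239, -0.1057, -0.7880, -0.6157, 0.0000]
V = J·q̇ = [-0.1335, -0.1146, -0.0386, -0.2876, -0.2247, 0.5910]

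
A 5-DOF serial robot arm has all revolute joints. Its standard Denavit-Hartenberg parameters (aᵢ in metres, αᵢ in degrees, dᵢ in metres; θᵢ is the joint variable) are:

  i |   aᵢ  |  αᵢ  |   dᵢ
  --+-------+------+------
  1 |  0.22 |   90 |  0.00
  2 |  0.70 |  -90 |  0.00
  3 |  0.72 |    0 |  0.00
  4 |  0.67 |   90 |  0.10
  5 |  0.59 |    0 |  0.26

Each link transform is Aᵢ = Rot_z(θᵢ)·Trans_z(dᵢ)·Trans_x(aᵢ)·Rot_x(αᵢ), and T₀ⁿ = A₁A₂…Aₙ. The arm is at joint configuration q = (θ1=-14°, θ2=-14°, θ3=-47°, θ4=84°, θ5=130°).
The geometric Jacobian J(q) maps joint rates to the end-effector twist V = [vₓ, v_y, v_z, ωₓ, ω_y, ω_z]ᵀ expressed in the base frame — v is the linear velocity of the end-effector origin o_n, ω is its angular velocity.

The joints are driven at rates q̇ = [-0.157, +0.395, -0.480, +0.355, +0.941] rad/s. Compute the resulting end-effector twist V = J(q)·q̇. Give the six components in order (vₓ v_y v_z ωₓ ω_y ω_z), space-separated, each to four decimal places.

o_n = [1.6950, -0.9990, 0.1534]
J₁: ẑ×o_n = [0.9990, 1.6950, -0.0000], ω = ẑ
J2: z=[-0.2419, -0.9703, 0.0000] o=[0.2135, -0.0532, 0.0000] → [-0.1488, 0.0371, 1.6663, -0.2419, -0.9703, 0.0000]
J3: z=[0.2347, -0.0585, 0.9703] o=[0.8725, -0.2175, -0.1693] → [0.7393, 0.7223, -0.1353, 0.2347, -0.0585, 0.9703]
J4: z=[0.2347, -0.0585, 0.9703] o=[1.2074, -0.8437, -0.2881] → [0.1248, 0.3695, -0.0079, 0.2347, -0.0585, 0.9703]
J5: z=[0.3734, -0.9162, -0.1456] o=[1.8322, -0.5840, -0.3206] → [-0.4947, -0.1570, -0.2807, 0.3734, -0.9162, -0.1456]
V = J·q̇ = [-0.9917, -0.6147, 0.4562, 0.2265, -1.2381, -0.4153]

-0.9917 -0.6147 0.4562 0.2265 -1.2381 -0.4153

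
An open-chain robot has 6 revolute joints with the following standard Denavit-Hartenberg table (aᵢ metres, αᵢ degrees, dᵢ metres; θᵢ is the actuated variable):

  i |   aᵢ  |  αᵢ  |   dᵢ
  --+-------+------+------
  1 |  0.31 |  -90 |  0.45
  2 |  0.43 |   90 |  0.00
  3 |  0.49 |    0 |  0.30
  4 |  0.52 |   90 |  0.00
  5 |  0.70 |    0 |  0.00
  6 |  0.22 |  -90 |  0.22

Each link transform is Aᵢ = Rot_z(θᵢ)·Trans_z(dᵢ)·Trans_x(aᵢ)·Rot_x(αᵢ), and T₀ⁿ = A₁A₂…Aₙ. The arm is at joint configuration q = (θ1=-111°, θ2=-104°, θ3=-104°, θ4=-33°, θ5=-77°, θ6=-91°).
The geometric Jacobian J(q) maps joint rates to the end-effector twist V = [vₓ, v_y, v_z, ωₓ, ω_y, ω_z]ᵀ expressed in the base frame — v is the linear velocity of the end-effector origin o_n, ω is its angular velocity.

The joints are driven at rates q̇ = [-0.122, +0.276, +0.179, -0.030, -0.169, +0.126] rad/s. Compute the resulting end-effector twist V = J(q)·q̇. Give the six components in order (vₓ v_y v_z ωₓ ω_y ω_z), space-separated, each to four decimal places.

-0.0555 0.1559 0.0659 0.2827 0.0540 -0.1296

o_n = [-0.8632, -0.4911, 0.3821]
J₁: ẑ×o_n = [0.4911, -0.8632, 0.0000], ω = ẑ
J2: z=[0.9336, -0.3584, 0.0000] o=[-0.1111, -0.2894, 0.4500] → [0.0243, 0.0634, -0.4578, 0.9336, -0.3584, 0.0000]
J3: z=[0.3477, 0.9058, -0.2419] o=[-0.0738, -0.1923, 0.8672] → [-0.5118, 0.3597, 0.6111, 0.3477, 0.9058, -0.2419]
J4: z=[0.3477, 0.9058, -0.2419] o=[-0.4236, 0.2231, 0.6796] → [-0.4423, 0.2098, 0.1498, 0.3477, 0.9058, -0.2419]
J5: z=[0.6237, -0.4161, -0.6617] o=[-0.7877, 0.2643, 0.3106] → [-0.5296, 0.0054, -0.5025, 0.6237, -0.4161, -0.6617]
J6: z=[0.6237, -0.4161, -0.6617] o=[-1.1351, -0.3411, 0.3639] → [-0.1069, -0.1913, 0.0196, 0.6237, -0.4161, -0.6617]
V = J·q̇ = [-0.0555, 0.1559, 0.0659, 0.2827, 0.0540, -0.1296]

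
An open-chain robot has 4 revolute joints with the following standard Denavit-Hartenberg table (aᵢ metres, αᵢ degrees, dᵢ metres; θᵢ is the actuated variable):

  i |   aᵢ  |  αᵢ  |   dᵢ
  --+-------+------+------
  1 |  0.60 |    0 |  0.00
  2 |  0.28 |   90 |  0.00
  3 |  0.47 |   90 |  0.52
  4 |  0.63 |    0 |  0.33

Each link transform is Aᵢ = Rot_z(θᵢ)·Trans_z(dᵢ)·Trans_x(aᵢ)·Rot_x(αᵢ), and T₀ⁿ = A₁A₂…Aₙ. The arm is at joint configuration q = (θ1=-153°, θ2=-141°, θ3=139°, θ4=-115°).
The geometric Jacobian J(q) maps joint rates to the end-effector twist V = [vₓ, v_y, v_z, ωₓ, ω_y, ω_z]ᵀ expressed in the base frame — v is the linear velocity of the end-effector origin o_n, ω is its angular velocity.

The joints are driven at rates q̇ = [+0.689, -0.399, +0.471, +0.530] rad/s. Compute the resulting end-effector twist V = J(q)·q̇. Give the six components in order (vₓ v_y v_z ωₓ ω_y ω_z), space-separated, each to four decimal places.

-0.2043 -0.6573 0.2281 0.5717 0.1261 0.6900

o_n = [-0.4418, 0.0614, 0.3827]
J₁: ẑ×o_n = [-0.0614, -0.4418, 0.0000], ω = ẑ
J2: z=[0.0000, 0.0000, 1.0000] o=[-0.5346, -0.2724, 0.0000] → [-0.3338, 0.0928, 0.0000, 0.0000, 0.0000, 1.0000]
J3: z=[0.9135, -0.4067, 0.0000] o=[-0.4207, -0.0166, 0.0000] → [-0.1557, -0.3496, 0.0627, 0.9135, -0.4067, 0.0000]
J4: z=[0.2668, 0.5993, 0.7547] o=[-0.0899, -0.5522, 0.3083] → [-0.4185, -0.2854, 0.3746, 0.2668, 0.5993, 0.7547]
V = J·q̇ = [-0.2043, -0.6573, 0.2281, 0.5717, 0.1261, 0.6900]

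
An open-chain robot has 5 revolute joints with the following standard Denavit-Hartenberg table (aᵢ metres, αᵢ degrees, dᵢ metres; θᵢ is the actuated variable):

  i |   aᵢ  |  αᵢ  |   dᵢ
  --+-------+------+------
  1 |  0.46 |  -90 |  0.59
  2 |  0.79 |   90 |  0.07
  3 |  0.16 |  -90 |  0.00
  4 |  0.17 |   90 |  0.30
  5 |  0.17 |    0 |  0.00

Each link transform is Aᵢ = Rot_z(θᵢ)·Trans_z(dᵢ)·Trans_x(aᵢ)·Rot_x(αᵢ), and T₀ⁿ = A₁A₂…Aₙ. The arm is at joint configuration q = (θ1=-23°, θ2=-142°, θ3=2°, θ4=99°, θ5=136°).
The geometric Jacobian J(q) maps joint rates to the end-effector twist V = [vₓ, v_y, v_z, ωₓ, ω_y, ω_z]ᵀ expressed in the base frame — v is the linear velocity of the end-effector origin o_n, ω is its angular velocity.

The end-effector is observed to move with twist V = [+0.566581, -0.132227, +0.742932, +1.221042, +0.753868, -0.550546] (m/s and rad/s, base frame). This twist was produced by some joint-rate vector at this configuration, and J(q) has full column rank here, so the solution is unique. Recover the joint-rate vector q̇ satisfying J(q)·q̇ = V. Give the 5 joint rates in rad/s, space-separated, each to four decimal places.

-0.1620 0.8490 -0.3440 0.3530 -0.8920

o_n = [-0.0302, 0.5486, 1.1984]
J₁: ẑ×o_n = [-0.5486, -0.0302, 0.0000], ω = ẑ
J2: z=[0.3907, 0.9205, 0.0000] o=[0.4234, -0.1797, 0.5900] → [0.5600, -0.2377, 0.7021, 0.3907, 0.9205, 0.0000]
J3: z=[-0.5667, 0.2406, -0.7880] o=[-0.1223, 0.1279, 1.0764] → [0.3608, -0.0034, -0.2605, -0.5667, 0.2406, -0.7880]
J4: z=[0.4158, 0.9092, -0.0215] o=[-0.2361, 0.1823, 1.1748] → [0.0293, -0.0142, -0.0349, 0.4158, 0.9092, -0.0215]
J5: z=[-0.6139, 0.2980, 0.7310] o=[0.0028, 0.4056, 1.2843] → [-0.1301, -0.0768, -0.0779, -0.6139, 0.2980, 0.7310]
q̇ = J⁺·V = [-0.1620, 0.8490, -0.3440, 0.3530, -0.8920]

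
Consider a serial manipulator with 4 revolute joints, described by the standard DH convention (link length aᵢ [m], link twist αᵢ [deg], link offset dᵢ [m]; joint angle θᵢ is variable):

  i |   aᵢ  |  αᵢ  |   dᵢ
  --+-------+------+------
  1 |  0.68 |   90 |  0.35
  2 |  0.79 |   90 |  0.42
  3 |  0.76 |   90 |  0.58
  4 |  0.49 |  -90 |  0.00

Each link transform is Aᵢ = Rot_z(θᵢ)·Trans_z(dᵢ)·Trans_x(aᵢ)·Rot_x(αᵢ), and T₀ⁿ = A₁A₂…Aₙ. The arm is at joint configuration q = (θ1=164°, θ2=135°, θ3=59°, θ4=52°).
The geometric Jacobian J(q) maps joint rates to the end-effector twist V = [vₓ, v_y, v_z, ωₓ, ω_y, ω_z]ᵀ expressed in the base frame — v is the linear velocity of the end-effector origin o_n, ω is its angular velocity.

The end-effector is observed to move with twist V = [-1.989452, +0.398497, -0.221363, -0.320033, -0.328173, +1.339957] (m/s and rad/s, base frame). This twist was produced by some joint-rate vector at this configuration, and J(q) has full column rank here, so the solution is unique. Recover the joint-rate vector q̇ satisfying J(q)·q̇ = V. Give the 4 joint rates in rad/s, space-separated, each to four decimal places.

o_n = [-0.0351, 1.3937, 1.9784]
J₁: ẑ×o_n = [-1.3937, -0.0351, 0.0000], ω = ẑ
J2: z=[0.2756, 0.9613, 0.0000] o=[-0.6537, 0.1874, 0.3500] → [1.5653, -0.4489, -0.2621, 0.2756, 0.9613, 0.0000]
J3: z=[-0.6797, 0.1949, 0.7071] o=[-0.0009, 0.4372, 0.9086] → [-0.4678, 0.7030, -0.6435, -0.6797, 0.1949, 0.7071]
J4: z=[0.4407, -0.6622, 0.6061] o=[0.0505, 1.1002, 1.5955] → [-0.4315, -0.2206, 0.0727, 0.4407, -0.6622, 0.6061]
q̇ = J⁺·V = [0.8670, -0.2950, 0.4880, 0.2110]

0.8670 -0.2950 0.4880 0.2110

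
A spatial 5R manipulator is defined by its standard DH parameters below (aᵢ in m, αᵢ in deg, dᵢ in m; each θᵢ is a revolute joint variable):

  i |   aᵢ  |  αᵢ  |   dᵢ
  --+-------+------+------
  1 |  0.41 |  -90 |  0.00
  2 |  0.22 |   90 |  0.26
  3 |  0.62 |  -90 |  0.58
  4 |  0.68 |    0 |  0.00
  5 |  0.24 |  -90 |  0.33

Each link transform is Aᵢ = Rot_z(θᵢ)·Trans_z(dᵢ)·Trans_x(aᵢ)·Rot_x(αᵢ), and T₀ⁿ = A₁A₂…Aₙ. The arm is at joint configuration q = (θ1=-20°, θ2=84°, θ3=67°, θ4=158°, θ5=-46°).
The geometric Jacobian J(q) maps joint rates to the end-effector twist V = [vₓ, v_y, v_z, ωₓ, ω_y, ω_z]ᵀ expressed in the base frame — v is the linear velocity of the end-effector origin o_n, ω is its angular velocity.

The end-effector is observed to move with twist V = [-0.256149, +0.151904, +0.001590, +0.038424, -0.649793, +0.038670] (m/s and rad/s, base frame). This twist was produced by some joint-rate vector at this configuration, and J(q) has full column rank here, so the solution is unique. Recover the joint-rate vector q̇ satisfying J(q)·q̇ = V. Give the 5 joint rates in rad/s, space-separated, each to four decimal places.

o_n = [0.5706, 0.1079, 0.1331]
J₁: ẑ×o_n = [-0.1079, 0.5706, 0.0000], ω = ẑ
J2: z=[0.3420, 0.9397, 0.0000] o=[0.3853, -0.1402, 0.0000] → [0.1250, -0.0455, -0.0893, 0.3420, 0.9397, 0.0000]
J3: z=[0.9345, -0.3401, 0.1045] o=[0.4958, 0.0962, -0.2188] → [-0.1209, -0.3210, 0.0363, 0.9345, -0.3401, 0.1045]
J4: z=[0.0432, 0.4001, 0.9155] o=[1.2568, 0.4266, -0.3991] → [0.5047, -0.6512, 0.2608, 0.0432, 0.4001, 0.9155]
J5: z=[0.0432, 0.4001, 0.9155] o=[0.7961, -0.0233, -0.1807] → [0.0054, -0.2200, 0.0959, 0.0432, 0.4001, 0.9155]
q̇ = J⁺·V = [0.1050, -0.5580, 0.2500, -0.2890, 0.1880]

0.1050 -0.5580 0.2500 -0.2890 0.1880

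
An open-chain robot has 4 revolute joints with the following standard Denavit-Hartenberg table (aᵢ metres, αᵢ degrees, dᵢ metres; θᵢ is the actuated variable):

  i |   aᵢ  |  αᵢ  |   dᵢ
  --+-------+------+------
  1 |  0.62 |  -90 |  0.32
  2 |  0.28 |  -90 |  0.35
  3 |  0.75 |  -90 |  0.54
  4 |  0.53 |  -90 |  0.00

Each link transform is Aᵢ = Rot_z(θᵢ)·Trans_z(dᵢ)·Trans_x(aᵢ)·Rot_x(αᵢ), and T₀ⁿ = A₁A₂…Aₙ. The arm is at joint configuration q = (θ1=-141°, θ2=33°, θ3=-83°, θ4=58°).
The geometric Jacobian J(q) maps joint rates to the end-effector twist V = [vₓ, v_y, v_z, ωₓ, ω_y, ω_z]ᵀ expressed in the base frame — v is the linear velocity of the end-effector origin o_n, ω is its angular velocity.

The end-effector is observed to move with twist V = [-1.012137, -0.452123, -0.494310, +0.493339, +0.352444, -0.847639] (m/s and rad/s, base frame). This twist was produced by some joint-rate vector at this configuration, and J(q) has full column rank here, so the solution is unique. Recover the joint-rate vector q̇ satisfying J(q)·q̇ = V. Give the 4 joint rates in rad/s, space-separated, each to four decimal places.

-0.3130 0.0100 0.7780 -0.2180

o_n = [0.1563, -1.6404, 0.0231]
J₁: ẑ×o_n = [1.6404, 0.1563, -0.0000], ω = ẑ
J2: z=[0.6293, -0.7771, 0.0000] o=[-0.4818, -0.3902, 0.3200] → [0.2307, 0.1868, -0.2909, 0.6293, -0.7771, 0.0000]
J3: z=[0.4233, 0.3428, -0.8387] o=[-0.4441, -0.8100, 0.1675] → [-0.7459, -0.4424, -0.5573, 0.4233, 0.3428, -0.8387]
J4: z=[-0.7236, -0.4291, -0.5406] o=[0.1934, -1.2516, -0.3352] → [-0.3639, 0.2793, 0.2654, -0.7236, -0.4291, -0.5406]
q̇ = J⁺·V = [-0.3130, 0.0100, 0.7780, -0.2180]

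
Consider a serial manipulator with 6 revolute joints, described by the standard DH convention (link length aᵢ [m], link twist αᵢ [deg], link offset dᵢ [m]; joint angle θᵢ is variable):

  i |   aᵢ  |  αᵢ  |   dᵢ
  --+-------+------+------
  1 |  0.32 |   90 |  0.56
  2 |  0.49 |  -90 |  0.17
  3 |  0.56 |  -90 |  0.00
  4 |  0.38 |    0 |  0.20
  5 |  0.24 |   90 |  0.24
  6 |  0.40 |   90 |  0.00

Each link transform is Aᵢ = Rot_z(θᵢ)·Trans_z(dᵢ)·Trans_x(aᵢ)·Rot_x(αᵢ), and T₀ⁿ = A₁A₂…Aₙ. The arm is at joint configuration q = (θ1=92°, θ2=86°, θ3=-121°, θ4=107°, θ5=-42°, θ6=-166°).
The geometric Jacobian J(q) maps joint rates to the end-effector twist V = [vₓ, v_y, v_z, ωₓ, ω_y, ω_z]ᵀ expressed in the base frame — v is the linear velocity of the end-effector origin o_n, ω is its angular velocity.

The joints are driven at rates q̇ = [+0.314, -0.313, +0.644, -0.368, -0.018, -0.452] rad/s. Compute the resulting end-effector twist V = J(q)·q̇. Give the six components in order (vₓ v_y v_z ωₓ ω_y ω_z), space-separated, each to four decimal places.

o_n = [0.6569, 0.6127, 1.1278]
J₁: ẑ×o_n = [-0.6127, 0.6569, 0.0000], ω = ẑ
J2: z=[0.9994, 0.0349, 0.0000] o=[-0.0112, 0.3198, 0.5600] → [0.0198, -0.5675, 0.2694, 0.9994, 0.0349, 0.0000]
J3: z=[0.0348, -0.9970, 0.0698] o=[0.1575, 0.3599, 1.0488] → [-0.0964, 0.0321, 0.5067, 0.0348, -0.9970, 0.0698]
J4: z=[0.5126, 0.0777, 0.8551] o=[0.6380, 0.3565, 0.7611] → [-0.1905, -0.1718, 0.1299, 0.5126, 0.0777, 0.8551]
J5: z=[0.5126, 0.0777, 0.8551] o=[0.6325, 0.7350, 0.9638] → [0.1173, -0.0632, -0.0646, 0.5126, 0.0777, 0.8551]
J6: z=[0.7922, -0.4268, -0.4362] o=[0.8350, 0.9699, 1.1018] → [-0.1669, 0.0570, -0.3590, 0.7922, -0.4268, -0.4362]
V = J·q̇ = [-0.1172, 0.4431, 0.3576, -0.8464, -0.4901, 0.2260]

-0.1172 0.4431 0.3576 -0.8464 -0.4901 0.2260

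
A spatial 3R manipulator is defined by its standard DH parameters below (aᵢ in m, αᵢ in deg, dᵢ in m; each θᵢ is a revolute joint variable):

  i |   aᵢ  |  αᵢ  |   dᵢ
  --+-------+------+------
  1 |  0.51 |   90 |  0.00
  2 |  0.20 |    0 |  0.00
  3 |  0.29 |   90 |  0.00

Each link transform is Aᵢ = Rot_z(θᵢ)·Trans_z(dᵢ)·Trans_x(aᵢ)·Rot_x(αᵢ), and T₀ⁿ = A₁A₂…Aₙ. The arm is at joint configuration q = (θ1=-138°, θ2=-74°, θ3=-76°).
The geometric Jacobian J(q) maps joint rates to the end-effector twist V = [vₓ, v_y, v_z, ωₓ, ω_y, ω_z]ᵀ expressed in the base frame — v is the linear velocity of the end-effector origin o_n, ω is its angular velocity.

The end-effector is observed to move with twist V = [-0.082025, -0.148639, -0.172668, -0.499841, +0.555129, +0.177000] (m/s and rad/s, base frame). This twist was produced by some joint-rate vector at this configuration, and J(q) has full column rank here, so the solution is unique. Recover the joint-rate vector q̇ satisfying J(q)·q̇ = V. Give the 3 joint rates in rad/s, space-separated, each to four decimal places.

0.1770 0.2710 0.4760

o_n = [-0.2333, -0.2101, -0.3373]
J₁: ẑ×o_n = [0.2101, -0.2333, 0.0000], ω = ẑ
J2: z=[-0.6691, 0.7431, 0.0000] o=[-0.3790, -0.3413, 0.0000] → [-0.2506, -0.2257, -0.1960, -0.6691, 0.7431, 0.0000]
J3: z=[-0.6691, 0.7431, 0.0000] o=[-0.4200, -0.3781, -0.1923] → [-0.1078, -0.0970, -0.2511, -0.6691, 0.7431, 0.0000]
q̇ = J⁺·V = [0.1770, 0.2710, 0.4760]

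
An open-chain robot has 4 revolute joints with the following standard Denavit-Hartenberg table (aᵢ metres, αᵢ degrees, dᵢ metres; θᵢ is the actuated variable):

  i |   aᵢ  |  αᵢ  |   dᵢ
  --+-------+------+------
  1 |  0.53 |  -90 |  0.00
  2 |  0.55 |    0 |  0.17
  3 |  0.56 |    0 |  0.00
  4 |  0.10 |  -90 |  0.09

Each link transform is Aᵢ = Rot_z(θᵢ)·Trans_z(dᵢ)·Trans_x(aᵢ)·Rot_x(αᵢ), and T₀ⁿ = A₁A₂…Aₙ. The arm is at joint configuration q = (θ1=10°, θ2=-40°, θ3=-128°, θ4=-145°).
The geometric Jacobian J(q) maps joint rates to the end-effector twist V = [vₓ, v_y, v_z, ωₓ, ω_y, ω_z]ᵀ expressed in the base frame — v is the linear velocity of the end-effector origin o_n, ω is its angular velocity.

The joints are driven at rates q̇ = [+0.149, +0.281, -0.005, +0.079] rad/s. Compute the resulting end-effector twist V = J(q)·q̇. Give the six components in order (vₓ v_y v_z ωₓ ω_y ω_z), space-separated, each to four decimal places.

0.0536 0.0808 0.0086 -0.0616 0.3496 0.1490

o_n = [0.4194, 0.3380, 0.3968]
J₁: ẑ×o_n = [-0.3380, 0.4194, 0.0000], ω = ẑ
J2: z=[-0.1736, 0.9848, 0.0000] o=[0.5219, 0.0920, 0.0000] → [0.3908, 0.0689, 0.0582, -0.1736, 0.9848, 0.0000]
J3: z=[-0.1736, 0.9848, 0.0000] o=[0.9074, 0.3326, 0.3535] → [0.0426, 0.0075, 0.4796, -0.1736, 0.9848, 0.0000]
J4: z=[-0.1736, 0.9848, 0.0000] o=[0.3679, 0.2375, 0.4700] → [-0.0720, -0.0127, -0.0682, -0.1736, 0.9848, 0.0000]
V = J·q̇ = [0.0536, 0.0808, 0.0086, -0.0616, 0.3496, 0.1490]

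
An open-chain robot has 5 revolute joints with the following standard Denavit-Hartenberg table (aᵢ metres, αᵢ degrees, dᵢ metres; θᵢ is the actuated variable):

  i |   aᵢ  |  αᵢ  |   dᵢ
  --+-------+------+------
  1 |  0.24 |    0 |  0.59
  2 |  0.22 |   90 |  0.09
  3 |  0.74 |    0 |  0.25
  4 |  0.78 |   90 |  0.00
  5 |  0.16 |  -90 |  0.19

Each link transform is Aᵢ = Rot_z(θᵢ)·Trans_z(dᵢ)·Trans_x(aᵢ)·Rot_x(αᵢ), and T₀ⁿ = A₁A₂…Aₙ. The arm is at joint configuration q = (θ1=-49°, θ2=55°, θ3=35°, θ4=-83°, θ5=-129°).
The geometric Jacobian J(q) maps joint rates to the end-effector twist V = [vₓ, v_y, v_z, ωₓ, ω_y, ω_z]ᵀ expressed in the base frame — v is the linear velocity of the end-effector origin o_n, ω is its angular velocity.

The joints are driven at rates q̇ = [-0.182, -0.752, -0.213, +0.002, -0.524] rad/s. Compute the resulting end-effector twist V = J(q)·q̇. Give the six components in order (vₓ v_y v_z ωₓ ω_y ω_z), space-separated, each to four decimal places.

-0.1190 -1.1609 -0.1468 0.3652 0.2505 -0.5834

o_n = [1.3039, -0.1870, 0.4725]
J₁: ẑ×o_n = [0.1870, 1.3039, -0.0000], ω = ẑ
J2: z=[0.0000, 0.0000, 1.0000] o=[0.1575, -0.1811, 0.5900] → [0.0059, 1.1464, -0.0000, 0.0000, 0.0000, 1.0000]
J3: z=[0.1045, -0.9945, 0.0000] o=[0.3762, -0.1581, 0.6800] → [0.2064, 0.0217, 0.9195, 0.1045, -0.9945, 0.0000]
J4: z=[0.1045, -0.9945, 0.0000] o=[1.0052, -0.3434, 1.1044] → [0.6285, 0.0661, 0.3133, 0.1045, -0.9945, 0.0000]
J5: z=[-0.7391, -0.0777, -0.6691] o=[1.5243, -0.2888, 0.5248] → [0.0722, 0.1088, -0.0924, -0.7391, -0.0777, -0.6691]
V = J·q̇ = [-0.1190, -1.1609, -0.1468, 0.3652, 0.2505, -0.5834]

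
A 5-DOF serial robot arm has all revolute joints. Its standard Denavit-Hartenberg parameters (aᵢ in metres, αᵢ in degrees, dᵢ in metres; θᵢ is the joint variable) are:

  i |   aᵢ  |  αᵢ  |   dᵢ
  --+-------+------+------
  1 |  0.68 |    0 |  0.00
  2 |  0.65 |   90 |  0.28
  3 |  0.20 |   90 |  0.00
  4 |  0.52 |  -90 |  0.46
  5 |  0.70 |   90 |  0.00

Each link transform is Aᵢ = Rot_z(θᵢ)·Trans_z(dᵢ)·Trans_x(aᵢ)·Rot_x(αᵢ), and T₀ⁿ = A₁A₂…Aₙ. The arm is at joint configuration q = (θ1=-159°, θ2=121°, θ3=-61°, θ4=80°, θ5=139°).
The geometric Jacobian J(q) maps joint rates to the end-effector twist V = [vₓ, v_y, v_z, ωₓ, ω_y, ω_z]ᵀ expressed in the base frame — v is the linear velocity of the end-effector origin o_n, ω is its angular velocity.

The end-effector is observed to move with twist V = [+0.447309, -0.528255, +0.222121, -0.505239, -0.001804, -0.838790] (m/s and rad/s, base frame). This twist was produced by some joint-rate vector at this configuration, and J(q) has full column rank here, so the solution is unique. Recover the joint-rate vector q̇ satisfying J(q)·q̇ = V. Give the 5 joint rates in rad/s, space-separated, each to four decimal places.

o_n = [-0.0423, -0.6963, 0.1060]
J₁: ẑ×o_n = [0.6963, -0.0423, 0.0000], ω = ẑ
J2: z=[0.0000, 0.0000, 1.0000] o=[-0.6348, -0.2437, 0.0000] → [0.4526, 0.5926, -0.0000, 0.0000, 0.0000, 1.0000]
J3: z=[-0.6157, -0.7880, 0.0000] o=[-0.1226, -0.6439, 0.2800] → [0.1371, -0.1071, 0.0956, -0.6157, -0.7880, 0.0000]
J4: z=[-0.6892, 0.5385, -0.4848] o=[-0.0462, -0.7036, 0.1051] → [0.0040, -0.0013, -0.0071, -0.6892, 0.5385, -0.4848]
J5: z=[-0.4831, 0.1571, 0.8613] o=[-0.6440, -0.8864, -0.1969] → [-0.1161, 0.6647, -0.1864, -0.4831, 0.1571, 0.8613]
q̇ = J⁺·V = [0.1750, 0.3120, 0.4830, 0.9900, -0.9820]

0.1750 0.3120 0.4830 0.9900 -0.9820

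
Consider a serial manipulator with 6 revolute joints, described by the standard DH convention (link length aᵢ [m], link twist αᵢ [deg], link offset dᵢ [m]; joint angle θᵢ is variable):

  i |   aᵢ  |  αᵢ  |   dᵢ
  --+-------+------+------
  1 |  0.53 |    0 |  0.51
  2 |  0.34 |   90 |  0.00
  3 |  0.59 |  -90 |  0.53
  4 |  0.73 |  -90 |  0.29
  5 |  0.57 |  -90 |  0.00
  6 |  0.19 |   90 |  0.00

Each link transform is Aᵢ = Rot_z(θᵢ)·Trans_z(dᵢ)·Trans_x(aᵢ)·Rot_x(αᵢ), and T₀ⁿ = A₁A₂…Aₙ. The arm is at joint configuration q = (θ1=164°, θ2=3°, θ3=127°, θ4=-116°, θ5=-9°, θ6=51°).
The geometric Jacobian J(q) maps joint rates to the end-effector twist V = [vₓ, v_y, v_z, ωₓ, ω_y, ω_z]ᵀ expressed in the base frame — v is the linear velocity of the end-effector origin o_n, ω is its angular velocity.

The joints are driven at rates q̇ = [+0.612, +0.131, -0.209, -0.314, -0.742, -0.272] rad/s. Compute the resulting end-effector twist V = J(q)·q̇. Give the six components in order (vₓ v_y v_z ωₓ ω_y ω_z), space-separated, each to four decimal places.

o_n = [-0.2358, 1.8620, 0.1417]
J₁: ẑ×o_n = [-1.8620, -0.2358, 0.0000], ω = ẑ
J2: z=[0.0000, 0.0000, 1.0000] o=[-0.5095, 0.1461, 0.5100] → [-1.7160, 0.2737, 0.0000, 0.0000, 0.0000, 1.0000]
J3: z=[0.2250, 0.9744, 0.0000] o=[-0.8408, 0.2226, 0.5100] → [-0.3588, 0.0828, -0.2207, 0.2250, 0.9744, 0.0000]
J4: z=[0.7782, -0.1797, -0.6018] o=[-0.3756, 0.6591, 0.9812] → [0.8747, 0.5691, 0.9612, 0.7782, -0.1797, -0.6018]
J5: z=[0.6257, 0.3055, 0.7178] o=[-0.1899, 1.2896, 0.5511] → [-0.5359, 0.2232, 0.3721, 0.6257, 0.3055, 0.7178]
J6: z=[-0.7772, 0.3237, 0.5396] o=[-0.1515, 1.8001, 0.3003] → [-0.0848, -0.1687, -0.0209, -0.7772, 0.3237, 0.5396]
V = J·q̇ = [-1.1433, -0.4242, -0.5261, -0.5442, -0.4619, 0.2526]

-1.1433 -0.4242 -0.5261 -0.5442 -0.4619 0.2526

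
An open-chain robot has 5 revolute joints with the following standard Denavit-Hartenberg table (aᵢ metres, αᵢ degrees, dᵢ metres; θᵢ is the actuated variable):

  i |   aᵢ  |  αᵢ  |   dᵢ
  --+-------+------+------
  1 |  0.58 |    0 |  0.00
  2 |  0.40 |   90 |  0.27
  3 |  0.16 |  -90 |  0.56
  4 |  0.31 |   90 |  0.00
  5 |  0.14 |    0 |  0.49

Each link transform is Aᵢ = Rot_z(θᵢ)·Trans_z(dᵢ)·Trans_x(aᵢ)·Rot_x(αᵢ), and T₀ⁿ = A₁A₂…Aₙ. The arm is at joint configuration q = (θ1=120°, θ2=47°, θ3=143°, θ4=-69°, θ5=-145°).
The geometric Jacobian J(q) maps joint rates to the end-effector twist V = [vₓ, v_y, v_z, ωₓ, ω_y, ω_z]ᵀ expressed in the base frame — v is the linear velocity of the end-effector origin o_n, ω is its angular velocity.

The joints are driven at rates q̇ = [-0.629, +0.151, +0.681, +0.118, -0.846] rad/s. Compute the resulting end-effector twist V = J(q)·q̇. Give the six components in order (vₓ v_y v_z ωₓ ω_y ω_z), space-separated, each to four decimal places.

0.8298 0.3547 0.0899 0.7688 0.2103 -0.0969

o_n = [-0.6973, 1.5384, 0.1972]
J₁: ẑ×o_n = [-1.5384, -0.6973, 0.0000], ω = ẑ
J2: z=[0.0000, 0.0000, 1.0000] o=[-0.2900, 0.5023, 0.0000] → [-1.0361, -0.4073, 0.0000, 0.0000, 0.0000, 1.0000]
J3: z=[0.2250, 0.9744, 0.0000] o=[-0.6797, 0.5923, 0.2700] → [-0.0709, 0.0164, 0.2300, 0.2250, 0.9744, 0.0000]
J4: z=[0.5864, -0.1354, -0.7986] o=[-0.4293, 1.1092, 0.3663] → [0.3657, 0.3132, 0.2154, 0.5864, -0.1354, -0.7986]
J5: z=[-0.6459, 0.5169, -0.5618] o=[-0.2777, 1.3712, 0.4331] → [-0.0280, 0.0834, 0.1089, -0.6459, 0.5169, -0.5618]
V = J·q̇ = [0.8298, 0.3547, 0.0899, 0.7688, 0.2103, -0.0969]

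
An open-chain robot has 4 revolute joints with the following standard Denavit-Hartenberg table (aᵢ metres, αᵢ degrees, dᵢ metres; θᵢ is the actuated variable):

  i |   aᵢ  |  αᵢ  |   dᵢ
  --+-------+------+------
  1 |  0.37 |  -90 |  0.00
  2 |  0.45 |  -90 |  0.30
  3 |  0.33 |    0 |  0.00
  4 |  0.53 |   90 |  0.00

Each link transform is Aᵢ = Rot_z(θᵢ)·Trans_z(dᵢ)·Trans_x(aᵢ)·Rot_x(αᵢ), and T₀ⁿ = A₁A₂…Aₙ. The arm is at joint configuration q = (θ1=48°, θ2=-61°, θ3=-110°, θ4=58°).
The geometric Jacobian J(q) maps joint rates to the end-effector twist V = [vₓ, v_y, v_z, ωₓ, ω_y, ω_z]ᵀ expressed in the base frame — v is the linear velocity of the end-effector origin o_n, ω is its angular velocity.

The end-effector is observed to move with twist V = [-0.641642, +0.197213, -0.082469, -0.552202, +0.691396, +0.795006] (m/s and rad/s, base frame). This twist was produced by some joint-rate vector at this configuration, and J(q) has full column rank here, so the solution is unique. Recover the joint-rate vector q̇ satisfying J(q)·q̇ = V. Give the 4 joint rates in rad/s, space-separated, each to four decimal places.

0.8750 0.8730 0.5090 -0.3440

o_n = [-0.3010, 1.2017, 0.5803]
J₁: ẑ×o_n = [-1.2017, -0.3010, 0.0000], ω = ẑ
J2: z=[-0.7431, 0.6691, 0.0000] o=[0.2476, 0.2750, 0.0000] → [0.3883, 0.4312, -0.3216, -0.7431, 0.6691, 0.0000]
J3: z=[0.5852, 0.6500, -0.4848] o=[0.1706, 0.6378, 0.3936] → [0.3947, 0.1194, 0.6365, 0.5852, 0.6500, -0.4848]
J4: z=[0.5852, 0.6500, -0.4848] o=[-0.0964, 0.8047, 0.2949] → [0.3780, -0.0679, 0.3653, 0.5852, 0.6500, -0.4848]
q̇ = J⁺·V = [0.8750, 0.8730, 0.5090, -0.3440]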